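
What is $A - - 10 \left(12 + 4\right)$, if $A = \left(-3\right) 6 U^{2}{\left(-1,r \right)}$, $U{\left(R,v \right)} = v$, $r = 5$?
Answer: $-290$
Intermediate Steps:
$A = -450$ ($A = \left(-3\right) 6 \cdot 5^{2} = \left(-18\right) 25 = -450$)
$A - - 10 \left(12 + 4\right) = -450 - - 10 \left(12 + 4\right) = -450 - \left(-10\right) 16 = -450 - -160 = -450 + 160 = -290$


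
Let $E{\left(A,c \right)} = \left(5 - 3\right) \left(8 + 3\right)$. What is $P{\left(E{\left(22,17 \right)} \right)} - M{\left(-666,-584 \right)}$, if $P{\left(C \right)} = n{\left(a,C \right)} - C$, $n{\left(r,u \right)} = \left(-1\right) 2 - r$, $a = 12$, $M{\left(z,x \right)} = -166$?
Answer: $130$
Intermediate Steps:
$n{\left(r,u \right)} = -2 - r$
$E{\left(A,c \right)} = 22$ ($E{\left(A,c \right)} = 2 \cdot 11 = 22$)
$P{\left(C \right)} = -14 - C$ ($P{\left(C \right)} = \left(-2 - 12\right) - C = -14 - C$)
$P{\left(E{\left(22,17 \right)} \right)} - M{\left(-666,-584 \right)} = \left(-14 - 22\right) - -166 = \left(-14 - 22\right) + 166 = -36 + 166 = 130$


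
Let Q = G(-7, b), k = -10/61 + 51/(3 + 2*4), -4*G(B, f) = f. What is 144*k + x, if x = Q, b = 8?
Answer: 430802/671 ≈ 642.03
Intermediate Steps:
G(B, f) = -f/4
k = 3001/671 (k = -10*1/61 + 51/(3 + 8) = -10/61 + 51/11 = 3001/671 ≈ 4.4724)
Q = -2 (Q = -¼*8 = -2)
x = -2
144*k + x = 144*(3001/671) - 2 = 432144/671 - 2 = 430802/671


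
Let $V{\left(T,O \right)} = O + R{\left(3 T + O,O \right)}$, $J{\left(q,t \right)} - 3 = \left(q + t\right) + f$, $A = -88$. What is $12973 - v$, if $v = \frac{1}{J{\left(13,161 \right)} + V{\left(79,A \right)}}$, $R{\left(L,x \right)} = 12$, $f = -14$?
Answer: $\frac{1128650}{87} \approx 12973.0$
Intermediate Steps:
$J{\left(q,t \right)} = -11 + q + t$ ($J{\left(q,t \right)} = 3 - \left(14 - q - t\right) = 3 + \left(-14 + q + t\right) = -11 + q + t$)
$V{\left(T,O \right)} = 12 + O$ ($V{\left(T,O \right)} = O + 12 = 12 + O$)
$v = \frac{1}{87}$ ($v = \frac{1}{\left(-11 + 13 + 161\right) + \left(12 - 88\right)} = \frac{1}{163 - 76} = \frac{1}{87} \approx 0.011494$)
$12973 - v = 12973 - \frac{1}{87} = \frac{1128650}{87}$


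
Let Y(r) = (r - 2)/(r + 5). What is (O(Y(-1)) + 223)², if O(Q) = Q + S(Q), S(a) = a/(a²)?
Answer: 7027801/144 ≈ 48804.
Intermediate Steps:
S(a) = 1/a (S(a) = a/a² = 1/a)
Y(r) = (-2 + r)/(5 + r)
O(Q) = Q + 1/Q
(O(Y(-1)) + 223)² = (((-2 - 1)/(5 - 1) + 1/((-2 - 1)/(5 - 1))) + 223)² = ((-3/4 + 1/(-3/4)) + 223)² = (((¼)*(-3) + 1/((¼)*(-3))) + 223)² = ((-¾ + 1/(-¾)) + 223)² = ((-¾ - 4/3) + 223)² = (-25/12 + 223)² = (2651/12)² = 7027801/144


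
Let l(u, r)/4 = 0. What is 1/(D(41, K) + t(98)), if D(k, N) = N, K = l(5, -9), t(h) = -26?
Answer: -1/26 ≈ -0.038462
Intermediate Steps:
l(u, r) = 0 (l(u, r) = 4*0 = 0)
K = 0
1/(D(41, K) + t(98)) = 1/(0 - 26) = 1/(-26) = -1/26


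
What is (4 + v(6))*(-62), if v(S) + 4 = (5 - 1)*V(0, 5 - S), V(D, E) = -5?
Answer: 1240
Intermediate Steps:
v(S) = -24 (v(S) = -4 + (5 - 1)*(-5) = -4 + 4*(-5) = -4 - 20 = -24)
(4 + v(6))*(-62) = (4 - 24)*(-62) = -20*(-62) = 1240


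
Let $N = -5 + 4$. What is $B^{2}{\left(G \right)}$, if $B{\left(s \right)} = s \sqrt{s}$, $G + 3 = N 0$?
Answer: $-27$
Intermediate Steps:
$N = -1$
$G = -3$ ($G = -3 - 0 = -3 + 0 = -3$)
$B{\left(s \right)} = s^{\frac{3}{2}}$
$B^{2}{\left(G \right)} = \left(\left(-3\right)^{\frac{3}{2}}\right)^{2} = \left(- 3 i \sqrt{3}\right)^{2} = -27$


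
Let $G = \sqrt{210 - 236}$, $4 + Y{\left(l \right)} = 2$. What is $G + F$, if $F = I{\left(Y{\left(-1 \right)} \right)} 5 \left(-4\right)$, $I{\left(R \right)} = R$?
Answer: $40 + i \sqrt{26} \approx 40.0 + 5.099 i$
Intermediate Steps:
$Y{\left(l \right)} = -2$ ($Y{\left(l \right)} = -4 + 2 = -2$)
$G = i \sqrt{26}$ ($G = \sqrt{-26} = i \sqrt{26} \approx 5.099 i$)
$F = 40$ ($F = \left(-2\right) 5 \left(-4\right) = \left(-10\right) \left(-4\right) = 40$)
$G + F = i \sqrt{26} + 40 = 40 + i \sqrt{26}$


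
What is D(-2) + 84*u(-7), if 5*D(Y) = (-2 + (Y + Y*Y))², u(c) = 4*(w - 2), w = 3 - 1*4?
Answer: -1008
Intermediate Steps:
w = -1 (w = 3 - 4 = -1)
u(c) = -12 (u(c) = 4*(-1 - 2) = 4*(-3) = -12)
D(Y) = (-2 + Y + Y²)²/5 (D(Y) = (-2 + (Y + Y*Y))²/5 = (-2 + (Y + Y²))²/5 = (-2 + Y + Y²)²/5)
D(-2) + 84*u(-7) = (-2 - 2 + (-2)²)²/5 + 84*(-12) = (-2 - 2 + 4)²/5 - 1008 = (⅕)*0² - 1008 = (⅕)*0 - 1008 = 0 - 1008 = -1008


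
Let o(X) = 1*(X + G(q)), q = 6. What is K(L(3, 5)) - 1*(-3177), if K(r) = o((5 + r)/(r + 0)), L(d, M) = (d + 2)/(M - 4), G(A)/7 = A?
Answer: 3221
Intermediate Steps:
G(A) = 7*A
L(d, M) = (2 + d)/(-4 + M)
o(X) = 42 + X (o(X) = 1*(X + 7*6) = 1*(X + 42) = 1*(42 + X) = 42 + X)
K(r) = 42 + (5 + r)/r (K(r) = 42 + (5 + r)/(r + 0) = 42 + (5 + r)/r)
K(L(3, 5)) - 1*(-3177) = (43 + 5/(((2 + 3)/(-4 + 5)))) - 1*(-3177) = (43 + 5/((5/1))) + 3177 = (43 + 5/((1*5))) + 3177 = (43 + 5/5) + 3177 = (43 + 5*(⅕)) + 3177 = (43 + 1) + 3177 = 44 + 3177 = 3221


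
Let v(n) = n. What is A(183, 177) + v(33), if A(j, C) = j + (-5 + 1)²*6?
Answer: 312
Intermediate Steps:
A(j, C) = 96 + j (A(j, C) = j + (-4)²*6 = j + 16*6 = j + 96 = 96 + j)
A(183, 177) + v(33) = (96 + 183) + 33 = 279 + 33 = 312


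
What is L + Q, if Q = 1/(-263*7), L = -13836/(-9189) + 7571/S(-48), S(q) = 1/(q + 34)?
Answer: -597689876473/5638983 ≈ -1.0599e+5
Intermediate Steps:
S(q) = 1/(34 + q)
L = -324655010/3063 (L = -13836/(-9189) + 7571/(1/(34 - 48)) = -13836*(-1/9189) + 7571/(1/(-14)) = 4612/3063 + 7571/(-1/14) = 4612/3063 + 7571*(-14) = 4612/3063 - 105994 = -324655010/3063 ≈ -1.0599e+5)
Q = -1/1841 (Q = 1/(-1841) = -1/1841 ≈ -0.00054318)
L + Q = -324655010/3063 - 1/1841 = -597689876473/5638983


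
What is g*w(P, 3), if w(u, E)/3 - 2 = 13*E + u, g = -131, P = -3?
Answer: -14934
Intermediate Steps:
w(u, E) = 6 + 3*u + 39*E (w(u, E) = 6 + 3*(13*E + u) = 6 + 3*(u + 13*E) = 6 + (3*u + 39*E) = 6 + 3*u + 39*E)
g*w(P, 3) = -131*(6 + 3*(-3) + 39*3) = -131*(6 - 9 + 117) = -131*114 = -14934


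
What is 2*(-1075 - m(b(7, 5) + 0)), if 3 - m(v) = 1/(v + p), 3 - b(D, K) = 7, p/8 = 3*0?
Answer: -4313/2 ≈ -2156.5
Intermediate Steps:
p = 0 (p = 8*(3*0) = 8*0 = 0)
b(D, K) = -4 (b(D, K) = 3 - 1*7 = 3 - 7 = -4)
m(v) = 3 - 1/v (m(v) = 3 - 1/(v + 0) = 3 - 1/v)
2*(-1075 - m(b(7, 5) + 0)) = 2*(-1075 - (3 - 1/(-4 + 0))) = 2*(-1075 - (3 - 1/(-4))) = 2*(-1075 - (3 - 1*(-¼))) = 2*(-1075 - (3 + ¼)) = 2*(-1075 - 1*13/4) = 2*(-1075 - 13/4) = 2*(-4313/4) = -4313/2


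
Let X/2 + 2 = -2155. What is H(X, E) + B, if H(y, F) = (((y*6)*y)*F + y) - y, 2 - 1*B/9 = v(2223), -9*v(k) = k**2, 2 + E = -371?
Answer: -41645572101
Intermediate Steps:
E = -373 (E = -2 - 371 = -373)
X = -4314 (X = -4 + 2*(-2155) = -4 - 4310 = -4314)
v(k) = -k**2/9
B = 4941747 (B = 18 - (-1)*2223**2 = 18 - (-1)*4941729 = 18 - 9*(-549081) = 18 + 4941729 = 4941747)
H(y, F) = 6*F*y**2 (H(y, F) = (((6*y)*y)*F + y) - y = ((6*y**2)*F + y) - y = (6*F*y**2 + y) - y = (y + 6*F*y**2) - y = 6*F*y**2)
H(X, E) + B = 6*(-373)*(-4314)**2 + 4941747 = 6*(-373)*18610596 + 4941747 = -41650513848 + 4941747 = -41645572101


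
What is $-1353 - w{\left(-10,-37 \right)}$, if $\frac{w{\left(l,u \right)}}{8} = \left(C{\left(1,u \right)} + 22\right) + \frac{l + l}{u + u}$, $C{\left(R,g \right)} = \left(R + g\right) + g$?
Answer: $- \frac{35045}{37} \approx -947.16$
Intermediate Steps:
$C{\left(R,g \right)} = R + 2 g$
$w{\left(l,u \right)} = 184 + 16 u + \frac{8 l}{u}$ ($w{\left(l,u \right)} = 8 \left(\left(\left(1 + 2 u\right) + 22\right) + \frac{l + l}{u + u}\right) = 8 \left(\left(23 + 2 u\right) + \frac{2 l}{2 u}\right) = 8 \left(\left(23 + 2 u\right) + 2 l \frac{1}{2 u}\right) = 8 \left(\left(23 + 2 u\right) + \frac{l}{u}\right) = 8 \left(23 + 2 u + \frac{l}{u}\right) = 184 + 16 u + \frac{8 l}{u}$)
$-1353 - w{\left(-10,-37 \right)} = -1353 - \left(184 + 16 \left(-37\right) + 8 \left(-10\right) \frac{1}{-37}\right) = -1353 - \left(184 - 592 + 8 \left(-10\right) \left(- \frac{1}{37}\right)\right) = -1353 - \left(184 - 592 + \frac{80}{37}\right) = -1353 - - \frac{15016}{37} = -1353 + \frac{15016}{37} = - \frac{35045}{37}$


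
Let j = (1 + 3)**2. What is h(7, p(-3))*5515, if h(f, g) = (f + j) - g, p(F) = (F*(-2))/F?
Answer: 137875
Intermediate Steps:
j = 16 (j = 4**2 = 16)
p(F) = -2 (p(F) = (-2*F)/F = -2)
h(f, g) = 16 + f - g (h(f, g) = (f + 16) - g = (16 + f) - g = 16 + f - g)
h(7, p(-3))*5515 = (16 + 7 - 1*(-2))*5515 = (16 + 7 + 2)*5515 = 25*5515 = 137875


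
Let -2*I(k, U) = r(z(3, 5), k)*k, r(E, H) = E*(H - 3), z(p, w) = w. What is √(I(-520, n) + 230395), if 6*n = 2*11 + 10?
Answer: 3*I*√49945 ≈ 670.45*I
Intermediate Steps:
r(E, H) = E*(-3 + H)
n = 16/3 (n = (2*11 + 10)/6 = (22 + 10)/6 = (⅙)*32 = 16/3 ≈ 5.3333)
I(k, U) = -k*(-15 + 5*k)/2 (I(k, U) = -5*(-3 + k)*k/2 = -(-15 + 5*k)*k/2 = -k*(-15 + 5*k)/2)
√(I(-520, n) + 230395) = √((5/2)*(-520)*(3 - 1*(-520)) + 230395) = √((5/2)*(-520)*(3 + 520) + 230395) = √((5/2)*(-520)*523 + 230395) = √(-679900 + 230395) = √(-449505) = 3*I*√49945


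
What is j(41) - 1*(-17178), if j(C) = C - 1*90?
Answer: 17129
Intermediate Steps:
j(C) = -90 + C (j(C) = C - 90 = -90 + C)
j(41) - 1*(-17178) = (-90 + 41) - 1*(-17178) = -49 + 17178 = 17129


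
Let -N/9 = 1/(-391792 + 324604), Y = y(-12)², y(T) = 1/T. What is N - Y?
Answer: -5491/806256 ≈ -0.0068105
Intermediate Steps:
Y = 1/144 (Y = (1/(-12))² = (-1/12)² = 1/144 ≈ 0.0069444)
N = 3/22396 (N = -9/(-391792 + 324604) = -9/(-67188) = -9*(-1/67188) = 3/22396 ≈ 0.00013395)
N - Y = 3/22396 - 1*1/144 = 3/22396 - 1/144 = -5491/806256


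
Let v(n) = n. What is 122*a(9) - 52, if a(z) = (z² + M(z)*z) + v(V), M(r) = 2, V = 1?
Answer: 12148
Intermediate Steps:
a(z) = 1 + z² + 2*z (a(z) = (z² + 2*z) + 1 = 1 + z² + 2*z)
122*a(9) - 52 = 122*(1 + 9² + 2*9) - 52 = 122*(1 + 81 + 18) - 52 = 122*100 - 52 = 12200 - 52 = 12148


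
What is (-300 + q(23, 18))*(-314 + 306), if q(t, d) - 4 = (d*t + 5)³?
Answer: -588478104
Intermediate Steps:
q(t, d) = 4 + (5 + d*t)³ (q(t, d) = 4 + (d*t + 5)³ = 4 + (5 + d*t)³)
(-300 + q(23, 18))*(-314 + 306) = (-300 + (4 + (5 + 18*23)³))*(-314 + 306) = (-300 + (4 + (5 + 414)³))*(-8) = (-300 + (4 + 419³))*(-8) = (-300 + (4 + 73560059))*(-8) = (-300 + 73560063)*(-8) = 73559763*(-8) = -588478104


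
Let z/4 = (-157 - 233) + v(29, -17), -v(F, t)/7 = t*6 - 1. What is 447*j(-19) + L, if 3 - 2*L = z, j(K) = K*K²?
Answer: -6133267/2 ≈ -3.0666e+6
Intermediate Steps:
v(F, t) = 7 - 42*t (v(F, t) = -7*(t*6 - 1) = -7*(6*t - 1) = -7*(-1 + 6*t) = 7 - 42*t)
z = 1324 (z = 4*((-157 - 233) + (7 - 42*(-17))) = 4*(-390 + (7 + 714)) = 4*(-390 + 721) = 4*331 = 1324)
j(K) = K³
L = -1321/2 (L = 3/2 - ½*1324 = 3/2 - 662 = -1321/2 ≈ -660.50)
447*j(-19) + L = 447*(-19)³ - 1321/2 = 447*(-6859) - 1321/2 = -3065973 - 1321/2 = -6133267/2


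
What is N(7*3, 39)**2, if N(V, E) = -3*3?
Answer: 81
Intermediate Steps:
N(V, E) = -9
N(7*3, 39)**2 = (-9)**2 = 81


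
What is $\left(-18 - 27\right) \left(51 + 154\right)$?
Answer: $-9225$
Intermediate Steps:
$\left(-18 - 27\right) \left(51 + 154\right) = \left(-18 - 27\right) 205 = \left(-45\right) 205 = -9225$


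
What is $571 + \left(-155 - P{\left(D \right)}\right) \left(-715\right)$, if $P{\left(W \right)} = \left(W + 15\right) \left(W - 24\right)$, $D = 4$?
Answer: $-160304$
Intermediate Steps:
$P{\left(W \right)} = \left(-24 + W\right) \left(15 + W\right)$ ($P{\left(W \right)} = \left(15 + W\right) \left(-24 + W\right) = \left(-24 + W\right) \left(15 + W\right)$)
$571 + \left(-155 - P{\left(D \right)}\right) \left(-715\right) = 571 + \left(-155 - \left(-360 + 4^{2} - 36\right)\right) \left(-715\right) = 571 + \left(-155 - \left(-360 + 16 - 36\right)\right) \left(-715\right) = 571 + \left(-155 - -380\right) \left(-715\right) = 571 + \left(-155 + 380\right) \left(-715\right) = 571 + 225 \left(-715\right) = 571 - 160875 = -160304$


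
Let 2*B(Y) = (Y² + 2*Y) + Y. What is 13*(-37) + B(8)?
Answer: -437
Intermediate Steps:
B(Y) = Y²/2 + 3*Y/2 (B(Y) = ((Y² + 2*Y) + Y)/2 = (Y² + 3*Y)/2 = Y²/2 + 3*Y/2)
13*(-37) + B(8) = 13*(-37) + (½)*8*(3 + 8) = -481 + (½)*8*11 = -481 + 44 = -437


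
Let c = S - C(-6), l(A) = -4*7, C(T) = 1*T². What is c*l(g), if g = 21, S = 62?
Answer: -728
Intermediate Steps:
C(T) = T²
l(A) = -28
c = 26 (c = 62 - 1*(-6)² = 62 - 1*36 = 62 - 36 = 26)
c*l(g) = 26*(-28) = -728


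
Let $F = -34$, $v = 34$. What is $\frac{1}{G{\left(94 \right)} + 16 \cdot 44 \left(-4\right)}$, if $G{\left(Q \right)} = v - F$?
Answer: $- \frac{1}{2748} \approx -0.0003639$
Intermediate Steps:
$G{\left(Q \right)} = 68$ ($G{\left(Q \right)} = 34 - -34 = 34 + 34 = 68$)
$\frac{1}{G{\left(94 \right)} + 16 \cdot 44 \left(-4\right)} = \frac{1}{68 + 16 \cdot 44 \left(-4\right)} = \frac{1}{68 + 704 \left(-4\right)} = \frac{1}{68 - 2816} = \frac{1}{-2748} = - \frac{1}{2748}$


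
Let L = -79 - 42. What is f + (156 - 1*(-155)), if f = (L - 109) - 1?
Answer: 80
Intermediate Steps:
L = -121
f = -231 (f = (-121 - 109) - 1 = -230 - 1 = -231)
f + (156 - 1*(-155)) = -231 + (156 - 1*(-155)) = -231 + (156 + 155) = -231 + 311 = 80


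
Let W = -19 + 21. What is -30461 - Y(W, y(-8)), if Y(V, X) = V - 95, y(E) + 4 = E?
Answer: -30368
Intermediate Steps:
y(E) = -4 + E
W = 2
Y(V, X) = -95 + V
-30461 - Y(W, y(-8)) = -30461 - (-95 + 2) = -30461 - 1*(-93) = -30461 + 93 = -30368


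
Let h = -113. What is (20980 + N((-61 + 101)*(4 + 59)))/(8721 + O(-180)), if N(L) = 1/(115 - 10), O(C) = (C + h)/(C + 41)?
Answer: 306203239/127313760 ≈ 2.4051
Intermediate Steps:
O(C) = (-113 + C)/(41 + C) (O(C) = (C - 113)/(C + 41) = (-113 + C)/(41 + C))
N(L) = 1/105
(20980 + N((-61 + 101)*(4 + 59)))/(8721 + O(-180)) = (20980 + 1/105)/(8721 + (-113 - 180)/(41 - 180)) = 2202901/(105*(8721 - 293/(-139))) = 2202901/(105*(8721 - 1/139*(-293))) = 2202901/(105*(8721 + 293/139)) = 2202901/(105*(1212512/139)) = (2202901/105)*(139/1212512) = 306203239/127313760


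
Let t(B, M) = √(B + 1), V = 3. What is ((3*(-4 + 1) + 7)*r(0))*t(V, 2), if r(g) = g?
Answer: 0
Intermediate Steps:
t(B, M) = √(1 + B)
((3*(-4 + 1) + 7)*r(0))*t(V, 2) = ((3*(-4 + 1) + 7)*0)*√(1 + 3) = ((3*(-3) + 7)*0)*√4 = ((-9 + 7)*0)*2 = -2*0*2 = 0*2 = 0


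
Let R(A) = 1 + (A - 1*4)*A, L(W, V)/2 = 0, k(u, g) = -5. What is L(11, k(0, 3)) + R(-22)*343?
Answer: 196539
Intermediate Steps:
L(W, V) = 0 (L(W, V) = 2*0 = 0)
R(A) = 1 + A*(-4 + A) (R(A) = 1 + (A - 4)*A = 1 + (-4 + A)*A = 1 + A*(-4 + A))
L(11, k(0, 3)) + R(-22)*343 = 0 + (1 + (-22)**2 - 4*(-22))*343 = 0 + (1 + 484 + 88)*343 = 0 + 573*343 = 0 + 196539 = 196539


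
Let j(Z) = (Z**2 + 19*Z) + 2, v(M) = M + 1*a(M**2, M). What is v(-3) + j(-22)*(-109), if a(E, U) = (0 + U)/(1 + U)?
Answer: -14827/2 ≈ -7413.5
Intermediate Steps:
a(E, U) = U/(1 + U)
v(M) = M + M/(1 + M) (v(M) = M + 1*(M/(1 + M)) = M + M/(1 + M))
j(Z) = 2 + Z**2 + 19*Z
v(-3) + j(-22)*(-109) = -3*(2 - 3)/(1 - 3) + (2 + (-22)**2 + 19*(-22))*(-109) = -3*(-1)/(-2) + (2 + 484 - 418)*(-109) = -3*(-1/2)*(-1) + 68*(-109) = -3/2 - 7412 = -14827/2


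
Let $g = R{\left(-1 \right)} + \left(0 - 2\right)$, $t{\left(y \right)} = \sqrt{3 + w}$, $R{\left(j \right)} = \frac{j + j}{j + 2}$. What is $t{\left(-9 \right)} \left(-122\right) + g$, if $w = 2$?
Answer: $-4 - 122 \sqrt{5} \approx -276.8$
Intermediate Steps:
$R{\left(j \right)} = \frac{2 j}{2 + j}$
$t{\left(y \right)} = \sqrt{5}$ ($t{\left(y \right)} = \sqrt{3 + 2} = \sqrt{5}$)
$g = -4$ ($g = 2 \left(-1\right) \frac{1}{2 - 1} + \left(0 - 2\right) = 2 \left(-1\right) 1^{-1} + \left(0 - 2\right) = 2 \left(-1\right) 1 - 2 = -2 - 2 = -4$)
$t{\left(-9 \right)} \left(-122\right) + g = \sqrt{5} \left(-122\right) - 4 = - 122 \sqrt{5} - 4 = -4 - 122 \sqrt{5}$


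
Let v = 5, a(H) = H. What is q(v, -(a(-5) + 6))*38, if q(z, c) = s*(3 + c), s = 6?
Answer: 456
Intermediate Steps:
q(z, c) = 18 + 6*c (q(z, c) = 6*(3 + c) = 18 + 6*c)
q(v, -(a(-5) + 6))*38 = (18 + 6*(-(-5 + 6)))*38 = (18 + 6*(-1*1))*38 = (18 + 6*(-1))*38 = (18 - 6)*38 = 12*38 = 456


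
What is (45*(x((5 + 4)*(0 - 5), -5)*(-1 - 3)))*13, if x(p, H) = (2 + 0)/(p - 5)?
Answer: 468/5 ≈ 93.600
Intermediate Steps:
x(p, H) = 2/(-5 + p)
(45*(x((5 + 4)*(0 - 5), -5)*(-1 - 3)))*13 = (45*((2/(-5 + (5 + 4)*(0 - 5)))*(-1 - 3)))*13 = (45*((2/(-5 + 9*(-5)))*(-4)))*13 = (45*((2/(-5 - 45))*(-4)))*13 = (45*((2/(-50))*(-4)))*13 = (45*((2*(-1/50))*(-4)))*13 = (45*(-1/25*(-4)))*13 = (45*(4/25))*13 = (36/5)*13 = 468/5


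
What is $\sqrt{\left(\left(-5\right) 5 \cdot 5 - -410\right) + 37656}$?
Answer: $\sqrt{37941} \approx 194.78$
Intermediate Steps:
$\sqrt{\left(\left(-5\right) 5 \cdot 5 - -410\right) + 37656} = \sqrt{\left(\left(-25\right) 5 + 410\right) + 37656} = \sqrt{\left(-125 + 410\right) + 37656} = \sqrt{285 + 37656} = \sqrt{37941}$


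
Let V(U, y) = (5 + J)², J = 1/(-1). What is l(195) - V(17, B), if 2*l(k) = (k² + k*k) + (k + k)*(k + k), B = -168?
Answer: 114059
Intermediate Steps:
J = -1
V(U, y) = 16 (V(U, y) = (5 - 1)² = 4² = 16)
l(k) = 3*k² (l(k) = ((k² + k*k) + (k + k)*(k + k))/2 = ((k² + k²) + (2*k)*(2*k))/2 = (2*k² + 4*k²)/2 = (6*k²)/2 = 3*k²)
l(195) - V(17, B) = 3*195² - 1*16 = 3*38025 - 16 = 114075 - 16 = 114059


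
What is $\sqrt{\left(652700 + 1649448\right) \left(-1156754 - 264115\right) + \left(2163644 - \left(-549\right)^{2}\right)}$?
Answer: $11 i \sqrt{27033461689} \approx 1.8086 \cdot 10^{6} i$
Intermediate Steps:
$\sqrt{\left(652700 + 1649448\right) \left(-1156754 - 264115\right) + \left(2163644 - \left(-549\right)^{2}\right)} = \sqrt{2302148 \left(-1420869\right) + \left(2163644 - 301401\right)} = \sqrt{-3271050726612 + \left(2163644 - 301401\right)} = \sqrt{-3271050726612 + 1862243} = \sqrt{-3271048864369} = 11 i \sqrt{27033461689}$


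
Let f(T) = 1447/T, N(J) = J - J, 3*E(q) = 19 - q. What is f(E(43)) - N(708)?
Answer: -1447/8 ≈ -180.88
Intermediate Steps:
E(q) = 19/3 - q/3 (E(q) = (19 - q)/3 = 19/3 - q/3)
N(J) = 0
f(E(43)) - N(708) = 1447/(19/3 - 1/3*43) - 1*0 = 1447/(19/3 - 43/3) + 0 = 1447/(-8) + 0 = 1447*(-1/8) + 0 = -1447/8 + 0 = -1447/8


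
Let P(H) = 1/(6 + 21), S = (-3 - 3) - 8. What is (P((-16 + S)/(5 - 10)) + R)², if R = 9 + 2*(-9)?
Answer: 58564/729 ≈ 80.335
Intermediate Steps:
S = -14 (S = -6 - 8 = -14)
R = -9 (R = 9 - 18 = -9)
P(H) = 1/27
(P((-16 + S)/(5 - 10)) + R)² = (1/27 - 9)² = (-242/27)² = 58564/729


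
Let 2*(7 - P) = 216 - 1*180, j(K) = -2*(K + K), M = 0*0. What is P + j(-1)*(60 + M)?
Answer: 229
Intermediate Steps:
M = 0
j(K) = -4*K
P = -11 (P = 7 - (216 - 1*180)/2 = 7 - (216 - 180)/2 = 7 - ½*36 = 7 - 18 = -11)
P + j(-1)*(60 + M) = -11 + (-4*(-1))*(60 + 0) = -11 + 4*60 = -11 + 240 = 229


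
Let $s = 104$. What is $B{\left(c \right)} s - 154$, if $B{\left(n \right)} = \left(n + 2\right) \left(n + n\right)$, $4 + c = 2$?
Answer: $-154$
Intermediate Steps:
$c = -2$ ($c = -4 + 2 = -2$)
$B{\left(n \right)} = 2 n \left(2 + n\right)$ ($B{\left(n \right)} = \left(2 + n\right) 2 n = 2 n \left(2 + n\right)$)
$B{\left(c \right)} s - 154 = 2 \left(-2\right) \left(2 - 2\right) 104 - 154 = 2 \left(-2\right) 0 \cdot 104 - 154 = 0 \cdot 104 - 154 = 0 - 154 = -154$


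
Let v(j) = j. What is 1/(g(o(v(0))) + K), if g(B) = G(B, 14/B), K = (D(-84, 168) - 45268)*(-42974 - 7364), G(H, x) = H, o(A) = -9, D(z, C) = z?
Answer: 1/2282928967 ≈ 4.3803e-10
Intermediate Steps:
K = 2282928976 (K = (-84 - 45268)*(-42974 - 7364) = -45352*(-50338) = 2282928976)
g(B) = B
1/(g(o(v(0))) + K) = 1/(-9 + 2282928976) = 1/2282928967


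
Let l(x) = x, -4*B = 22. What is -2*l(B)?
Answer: 11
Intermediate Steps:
B = -11/2 (B = -¼*22 = -11/2 ≈ -5.5000)
-2*l(B) = -2*(-11/2) = 11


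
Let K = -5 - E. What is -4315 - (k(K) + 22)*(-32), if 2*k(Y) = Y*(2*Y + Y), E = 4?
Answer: 277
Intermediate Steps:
K = -9 (K = -5 - 1*4 = -5 - 4 = -9)
k(Y) = 3*Y**2/2 (k(Y) = (Y*(2*Y + Y))/2 = (Y*(3*Y))/2 = (3*Y**2)/2 = 3*Y**2/2)
-4315 - (k(K) + 22)*(-32) = -4315 - ((3/2)*(-9)**2 + 22)*(-32) = -4315 - ((3/2)*81 + 22)*(-32) = -4315 - (243/2 + 22)*(-32) = -4315 - 287*(-32)/2 = -4315 - 1*(-4592) = -4315 + 4592 = 277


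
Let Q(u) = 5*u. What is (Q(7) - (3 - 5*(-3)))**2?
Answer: 289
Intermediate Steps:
(Q(7) - (3 - 5*(-3)))**2 = (5*7 - (3 - 5*(-3)))**2 = (35 - (3 + 15))**2 = (35 - 1*18)**2 = (35 - 18)**2 = 17**2 = 289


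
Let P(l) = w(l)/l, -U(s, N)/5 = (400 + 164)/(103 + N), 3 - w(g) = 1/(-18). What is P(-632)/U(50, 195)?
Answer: 1639/3208032 ≈ 0.00051090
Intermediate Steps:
w(g) = 55/18 (w(g) = 3 - 1/(-18) = 3 - 1*(-1/18) = 3 + 1/18 = 55/18)
U(s, N) = -2820/(103 + N) (U(s, N) = -5*(400 + 164)/(103 + N) = -2820/(103 + N))
P(l) = 55/(18*l)
P(-632)/U(50, 195) = ((55/18)/(-632))/((-2820/(103 + 195))) = ((55/18)*(-1/632))/((-2820/298)) = -55/(11376*((-2820*1/298))) = -55/(11376*(-1410/149)) = -55/11376*(-149/1410) = 1639/3208032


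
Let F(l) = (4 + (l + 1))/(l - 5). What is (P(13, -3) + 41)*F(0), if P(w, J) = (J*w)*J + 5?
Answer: -163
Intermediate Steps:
P(w, J) = 5 + w*J² (P(w, J) = w*J² + 5 = 5 + w*J²)
F(l) = (5 + l)/(-5 + l) (F(l) = (4 + (1 + l))/(-5 + l) = (5 + l)/(-5 + l))
(P(13, -3) + 41)*F(0) = ((5 + 13*(-3)²) + 41)*((5 + 0)/(-5 + 0)) = ((5 + 13*9) + 41)*(5/(-5)) = ((5 + 117) + 41)*(-⅕*5) = (122 + 41)*(-1) = 163*(-1) = -163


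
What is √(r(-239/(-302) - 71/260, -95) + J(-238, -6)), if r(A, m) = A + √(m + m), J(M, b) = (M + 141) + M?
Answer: √(-128888136065 + 385336900*I*√190)/19630 ≈ 0.37676 + 18.293*I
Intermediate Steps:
J(M, b) = 141 + 2*M (J(M, b) = (141 + M) + M = 141 + 2*M)
r(A, m) = A + √2*√m (r(A, m) = A + √(2*m) = A + √2*√m)
√(r(-239/(-302) - 71/260, -95) + J(-238, -6)) = √(((-239/(-302) - 71/260) + √2*√(-95)) + (141 + 2*(-238))) = √(((-239*(-1/302) - 71*1/260) + √2*(I*√95)) + (141 - 476)) = √(((239/302 - 71/260) + I*√190) - 335) = √((20349/39260 + I*√190) - 335) = √(-13131751/39260 + I*√190)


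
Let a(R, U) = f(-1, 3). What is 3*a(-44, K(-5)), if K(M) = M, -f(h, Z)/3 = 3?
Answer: -27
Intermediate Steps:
f(h, Z) = -9 (f(h, Z) = -3*3 = -9)
a(R, U) = -9
3*a(-44, K(-5)) = 3*(-9) = -27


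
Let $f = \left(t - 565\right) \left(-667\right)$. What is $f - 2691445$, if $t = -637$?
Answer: $-1889711$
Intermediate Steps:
$f = 801734$ ($f = \left(-637 - 565\right) \left(-667\right) = \left(-1202\right) \left(-667\right) = 801734$)
$f - 2691445 = 801734 - 2691445 = -1889711$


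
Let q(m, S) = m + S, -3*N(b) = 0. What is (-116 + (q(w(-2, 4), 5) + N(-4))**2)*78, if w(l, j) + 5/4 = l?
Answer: -70473/8 ≈ -8809.1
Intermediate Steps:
w(l, j) = -5/4 + l
N(b) = 0 (N(b) = -1/3*0 = 0)
q(m, S) = S + m
(-116 + (q(w(-2, 4), 5) + N(-4))**2)*78 = (-116 + ((5 + (-5/4 - 2)) + 0)**2)*78 = (-116 + ((5 - 13/4) + 0)**2)*78 = (-116 + (7/4 + 0)**2)*78 = (-116 + (7/4)**2)*78 = (-116 + 49/16)*78 = -1807/16*78 = -70473/8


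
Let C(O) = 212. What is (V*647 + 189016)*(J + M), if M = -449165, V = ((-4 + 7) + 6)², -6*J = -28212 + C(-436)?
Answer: -321936363385/3 ≈ -1.0731e+11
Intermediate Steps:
J = 14000/3 (J = -(-28212 + 212)/6 = -⅙*(-28000) = 14000/3 ≈ 4666.7)
V = 81 (V = (3 + 6)² = 9² = 81)
(V*647 + 189016)*(J + M) = (81*647 + 189016)*(14000/3 - 449165) = (52407 + 189016)*(-1333495/3) = 241423*(-1333495/3) = -321936363385/3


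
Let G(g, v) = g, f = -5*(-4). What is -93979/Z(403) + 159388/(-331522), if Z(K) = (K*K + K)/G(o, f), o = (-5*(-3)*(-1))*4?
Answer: 230427010403/6746969983 ≈ 34.153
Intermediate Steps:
f = 20
o = -60 (o = (15*(-1))*4 = -15*4 = -60)
Z(K) = -K/60 - K²/60 (Z(K) = (K*K + K)/(-60) = (K² + K)*(-1/60) = (K + K²)*(-1/60) = -K/60 - K²/60)
-93979/Z(403) + 159388/(-331522) = -93979*(-60/(403*(1 + 403))) + 159388/(-331522) = -93979/((-1/60*403*404)) + 159388*(-1/331522) = -93979/(-40703/15) - 79694/165761 = -93979*(-15/40703) - 79694/165761 = 1409685/40703 - 79694/165761 = 230427010403/6746969983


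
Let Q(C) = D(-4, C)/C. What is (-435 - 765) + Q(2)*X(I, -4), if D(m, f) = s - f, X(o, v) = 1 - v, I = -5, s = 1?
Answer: -2405/2 ≈ -1202.5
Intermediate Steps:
D(m, f) = 1 - f
Q(C) = (1 - C)/C
(-435 - 765) + Q(2)*X(I, -4) = (-435 - 765) + ((1 - 1*2)/2)*(1 - 1*(-4)) = -1200 + ((1 - 2)/2)*(1 + 4) = -1200 + ((½)*(-1))*5 = -1200 - ½*5 = -1200 - 5/2 = -2405/2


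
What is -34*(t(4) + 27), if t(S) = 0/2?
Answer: -918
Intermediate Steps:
t(S) = 0 (t(S) = 0*(1/2) = 0)
-34*(t(4) + 27) = -34*(0 + 27) = -34*27 = -918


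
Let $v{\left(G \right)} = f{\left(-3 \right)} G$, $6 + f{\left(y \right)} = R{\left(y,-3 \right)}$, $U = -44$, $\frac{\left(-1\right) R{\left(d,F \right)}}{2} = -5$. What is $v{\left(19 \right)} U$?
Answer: $-3344$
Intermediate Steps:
$R{\left(d,F \right)} = 10$ ($R{\left(d,F \right)} = \left(-2\right) \left(-5\right) = 10$)
$f{\left(y \right)} = 4$ ($f{\left(y \right)} = -6 + 10 = 4$)
$v{\left(G \right)} = 4 G$
$v{\left(19 \right)} U = 4 \cdot 19 \left(-44\right) = 76 \left(-44\right) = -3344$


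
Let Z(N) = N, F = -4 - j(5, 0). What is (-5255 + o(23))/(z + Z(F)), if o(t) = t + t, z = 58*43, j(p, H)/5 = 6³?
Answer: -5209/1410 ≈ -3.6943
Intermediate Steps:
j(p, H) = 1080 (j(p, H) = 5*6³ = 5*216 = 1080)
F = -1084 (F = -4 - 1*1080 = -4 - 1080 = -1084)
z = 2494
o(t) = 2*t
(-5255 + o(23))/(z + Z(F)) = (-5255 + 2*23)/(2494 - 1084) = (-5255 + 46)/1410 = -5209*1/1410 = -5209/1410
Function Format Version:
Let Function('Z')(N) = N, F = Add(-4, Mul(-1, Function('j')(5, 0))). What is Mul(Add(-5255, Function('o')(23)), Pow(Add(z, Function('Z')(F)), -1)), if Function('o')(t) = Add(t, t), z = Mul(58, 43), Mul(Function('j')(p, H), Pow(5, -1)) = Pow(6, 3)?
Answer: Rational(-5209, 1410) ≈ -3.6943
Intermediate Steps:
Function('j')(p, H) = 1080 (Function('j')(p, H) = Mul(5, Pow(6, 3)) = Mul(5, 216) = 1080)
F = -1084 (F = Add(-4, Mul(-1, 1080)) = Add(-4, -1080) = -1084)
z = 2494
Function('o')(t) = Mul(2, t)
Mul(Add(-5255, Function('o')(23)), Pow(Add(z, Function('Z')(F)), -1)) = Mul(Add(-5255, Mul(2, 23)), Pow(Add(2494, -1084), -1)) = Mul(Add(-5255, 46), Pow(1410, -1)) = Mul(-5209, Rational(1, 1410)) = Rational(-5209, 1410)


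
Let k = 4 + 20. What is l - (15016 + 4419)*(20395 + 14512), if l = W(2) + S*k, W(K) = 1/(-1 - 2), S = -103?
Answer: -2035260052/3 ≈ -6.7842e+8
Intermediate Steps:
k = 24
W(K) = -⅓ (W(K) = 1/(-3) = -⅓)
l = -7417/3 (l = -⅓ - 103*24 = -⅓ - 2472 = -7417/3 ≈ -2472.3)
l - (15016 + 4419)*(20395 + 14512) = -7417/3 - (15016 + 4419)*(20395 + 14512) = -7417/3 - 19435*34907 = -7417/3 - 1*678417545 = -7417/3 - 678417545 = -2035260052/3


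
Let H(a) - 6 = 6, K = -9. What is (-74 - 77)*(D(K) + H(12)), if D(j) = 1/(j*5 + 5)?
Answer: -72329/40 ≈ -1808.2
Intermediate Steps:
H(a) = 12 (H(a) = 6 + 6 = 12)
D(j) = 1/(5 + 5*j) (D(j) = 1/(5*j + 5) = 1/(5 + 5*j))
(-74 - 77)*(D(K) + H(12)) = (-74 - 77)*(1/(5*(1 - 9)) + 12) = -151*((⅕)/(-8) + 12) = -151*((⅕)*(-⅛) + 12) = -151*(-1/40 + 12) = -151*479/40 = -72329/40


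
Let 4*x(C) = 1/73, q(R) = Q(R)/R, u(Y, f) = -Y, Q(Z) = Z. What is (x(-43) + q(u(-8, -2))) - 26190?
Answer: -7647187/292 ≈ -26189.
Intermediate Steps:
q(R) = 1 (q(R) = R/R = 1)
x(C) = 1/292 (x(C) = (1/4)/73 = (1/4)*(1/73) = 1/292)
(x(-43) + q(u(-8, -2))) - 26190 = (1/292 + 1) - 26190 = 293/292 - 26190 = -7647187/292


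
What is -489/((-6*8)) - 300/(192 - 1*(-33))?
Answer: 425/48 ≈ 8.8542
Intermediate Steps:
-489/((-6*8)) - 300/(192 - 1*(-33)) = -489/(-48) - 300/(192 + 33) = -489*(-1/48) - 300/225 = 163/16 - 300*1/225 = 163/16 - 4/3 = 425/48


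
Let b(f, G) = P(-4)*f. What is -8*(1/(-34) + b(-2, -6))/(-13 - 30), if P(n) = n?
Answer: 1084/731 ≈ 1.4829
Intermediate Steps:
b(f, G) = -4*f
-8*(1/(-34) + b(-2, -6))/(-13 - 30) = -8*(1/(-34) - 4*(-2))/(-13 - 30) = -8*(-1/34 + 8)/(-43) = -1084*(-1)/(17*43) = -8*(-271/1462) = 1084/731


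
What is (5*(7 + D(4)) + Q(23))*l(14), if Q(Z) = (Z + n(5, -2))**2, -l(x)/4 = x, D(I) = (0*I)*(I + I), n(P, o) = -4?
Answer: -22176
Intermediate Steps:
D(I) = 0 (D(I) = 0*(2*I) = 0)
l(x) = -4*x
Q(Z) = (-4 + Z)**2 (Q(Z) = (Z - 4)**2 = (-4 + Z)**2)
(5*(7 + D(4)) + Q(23))*l(14) = (5*(7 + 0) + (-4 + 23)**2)*(-4*14) = (5*7 + 19**2)*(-56) = (35 + 361)*(-56) = 396*(-56) = -22176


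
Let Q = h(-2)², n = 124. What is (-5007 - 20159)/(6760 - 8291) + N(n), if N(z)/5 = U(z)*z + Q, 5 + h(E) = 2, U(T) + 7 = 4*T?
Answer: 464262641/1531 ≈ 3.0324e+5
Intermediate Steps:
U(T) = -7 + 4*T
h(E) = -3 (h(E) = -5 + 2 = -3)
Q = 9 (Q = (-3)² = 9)
N(z) = 45 + 5*z*(-7 + 4*z) (N(z) = 5*((-7 + 4*z)*z + 9) = 5*(z*(-7 + 4*z) + 9) = 5*(9 + z*(-7 + 4*z)) = 45 + 5*z*(-7 + 4*z))
(-5007 - 20159)/(6760 - 8291) + N(n) = (-5007 - 20159)/(6760 - 8291) + (45 + 5*124*(-7 + 4*124)) = -25166/(-1531) + (45 + 5*124*(-7 + 496)) = -25166*(-1/1531) + (45 + 5*124*489) = 25166/1531 + (45 + 303180) = 25166/1531 + 303225 = 464262641/1531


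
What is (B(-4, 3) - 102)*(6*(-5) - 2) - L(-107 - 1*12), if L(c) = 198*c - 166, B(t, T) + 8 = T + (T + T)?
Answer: 26960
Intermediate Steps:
B(t, T) = -8 + 3*T (B(t, T) = -8 + (T + (T + T)) = -8 + (T + 2*T) = -8 + 3*T)
L(c) = -166 + 198*c
(B(-4, 3) - 102)*(6*(-5) - 2) - L(-107 - 1*12) = ((-8 + 3*3) - 102)*(6*(-5) - 2) - (-166 + 198*(-107 - 1*12)) = ((-8 + 9) - 102)*(-30 - 2) - (-166 + 198*(-107 - 12)) = (1 - 102)*(-32) - (-166 + 198*(-119)) = -101*(-32) - (-166 - 23562) = 3232 - 1*(-23728) = 3232 + 23728 = 26960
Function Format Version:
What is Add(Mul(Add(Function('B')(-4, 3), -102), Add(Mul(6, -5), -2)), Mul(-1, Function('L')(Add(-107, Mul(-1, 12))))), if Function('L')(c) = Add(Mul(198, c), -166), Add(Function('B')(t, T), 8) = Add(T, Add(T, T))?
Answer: 26960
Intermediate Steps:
Function('B')(t, T) = Add(-8, Mul(3, T)) (Function('B')(t, T) = Add(-8, Add(T, Add(T, T))) = Add(-8, Add(T, Mul(2, T))) = Add(-8, Mul(3, T)))
Function('L')(c) = Add(-166, Mul(198, c))
Add(Mul(Add(Function('B')(-4, 3), -102), Add(Mul(6, -5), -2)), Mul(-1, Function('L')(Add(-107, Mul(-1, 12))))) = Add(Mul(Add(Add(-8, Mul(3, 3)), -102), Add(Mul(6, -5), -2)), Mul(-1, Add(-166, Mul(198, Add(-107, Mul(-1, 12)))))) = Add(Mul(Add(Add(-8, 9), -102), Add(-30, -2)), Mul(-1, Add(-166, Mul(198, Add(-107, -12))))) = Add(Mul(Add(1, -102), -32), Mul(-1, Add(-166, Mul(198, -119)))) = Add(Mul(-101, -32), Mul(-1, Add(-166, -23562))) = Add(3232, Mul(-1, -23728)) = Add(3232, 23728) = 26960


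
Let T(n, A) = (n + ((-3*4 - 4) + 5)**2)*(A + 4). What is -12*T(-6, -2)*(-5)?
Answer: 13800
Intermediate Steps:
T(n, A) = (4 + A)*(121 + n) (T(n, A) = (n + ((-12 - 4) + 5)**2)*(4 + A) = (n + (-16 + 5)**2)*(4 + A) = (n + (-11)**2)*(4 + A) = (n + 121)*(4 + A) = (121 + n)*(4 + A) = (4 + A)*(121 + n))
-12*T(-6, -2)*(-5) = -12*(484 + 4*(-6) + 121*(-2) - 2*(-6))*(-5) = -12*(484 - 24 - 242 + 12)*(-5) = -12*230*(-5) = -2760*(-5) = 13800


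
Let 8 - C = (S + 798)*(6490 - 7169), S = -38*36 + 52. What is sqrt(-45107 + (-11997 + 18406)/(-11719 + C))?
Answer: 2*I*sqrt(30397422528645)/51919 ≈ 212.38*I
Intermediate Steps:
S = -1316 (S = -1368 + 52 = -1316)
C = -351714 (C = 8 - (-1316 + 798)*(6490 - 7169) = 8 - (-518)*(-679) = 8 - 1*351722 = 8 - 351722 = -351714)
sqrt(-45107 + (-11997 + 18406)/(-11719 + C)) = sqrt(-45107 + (-11997 + 18406)/(-11719 - 351714)) = sqrt(-45107 + 6409/(-363433)) = sqrt(-45107 + 6409*(-1/363433)) = sqrt(-45107 - 6409/363433) = sqrt(-16393378740/363433) = 2*I*sqrt(30397422528645)/51919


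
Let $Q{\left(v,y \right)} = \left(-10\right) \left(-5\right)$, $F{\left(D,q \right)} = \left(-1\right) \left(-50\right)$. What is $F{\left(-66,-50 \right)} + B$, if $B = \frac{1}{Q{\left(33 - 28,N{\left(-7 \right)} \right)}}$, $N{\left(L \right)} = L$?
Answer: $\frac{2501}{50} \approx 50.02$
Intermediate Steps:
$F{\left(D,q \right)} = 50$
$Q{\left(v,y \right)} = 50$
$B = \frac{1}{50} \approx 0.02$
$F{\left(-66,-50 \right)} + B = 50 + \frac{1}{50} = \frac{2501}{50}$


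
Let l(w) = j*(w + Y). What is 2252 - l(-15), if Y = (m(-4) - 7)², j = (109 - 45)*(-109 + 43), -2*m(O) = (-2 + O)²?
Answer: 2578892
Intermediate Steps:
m(O) = -(-2 + O)²/2
j = -4224 (j = 64*(-66) = -4224)
Y = 625 (Y = (-(-2 - 4)²/2 - 7)² = (-½*(-6)² - 7)² = (-½*36 - 7)² = (-18 - 7)² = (-25)² = 625)
l(w) = -2640000 - 4224*w (l(w) = -4224*(w + 625) = -4224*(625 + w) = -2640000 - 4224*w)
2252 - l(-15) = 2252 - (-2640000 - 4224*(-15)) = 2252 - (-2640000 + 63360) = 2252 - 1*(-2576640) = 2252 + 2576640 = 2578892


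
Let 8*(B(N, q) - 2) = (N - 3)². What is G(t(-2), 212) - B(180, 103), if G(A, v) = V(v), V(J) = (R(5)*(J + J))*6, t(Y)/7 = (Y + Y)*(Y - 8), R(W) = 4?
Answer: 50063/8 ≈ 6257.9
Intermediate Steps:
t(Y) = 14*Y*(-8 + Y) (t(Y) = 7*((Y + Y)*(Y - 8)) = 7*((2*Y)*(-8 + Y)) = 7*(2*Y*(-8 + Y)) = 14*Y*(-8 + Y))
V(J) = 48*J (V(J) = (4*(J + J))*6 = (4*(2*J))*6 = (8*J)*6 = 48*J)
G(A, v) = 48*v
B(N, q) = 2 + (-3 + N)²/8 (B(N, q) = 2 + (N - 3)²/8 = 2 + (-3 + N)²/8)
G(t(-2), 212) - B(180, 103) = 48*212 - (2 + (-3 + 180)²/8) = 10176 - (2 + (⅛)*177²) = 10176 - (2 + (⅛)*31329) = 10176 - (2 + 31329/8) = 10176 - 1*31345/8 = 10176 - 31345/8 = 50063/8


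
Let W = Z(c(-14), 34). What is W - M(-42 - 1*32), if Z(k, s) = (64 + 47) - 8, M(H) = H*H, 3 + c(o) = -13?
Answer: -5373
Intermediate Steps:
c(o) = -16 (c(o) = -3 - 13 = -16)
M(H) = H**2
Z(k, s) = 103 (Z(k, s) = 111 - 8 = 103)
W = 103
W - M(-42 - 1*32) = 103 - (-42 - 1*32)**2 = 103 - (-42 - 32)**2 = 103 - 1*(-74)**2 = 103 - 1*5476 = 103 - 5476 = -5373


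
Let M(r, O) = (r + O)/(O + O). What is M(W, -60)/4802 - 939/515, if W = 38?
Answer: -54107803/29676360 ≈ -1.8233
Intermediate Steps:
M(r, O) = (O + r)/(2*O) (M(r, O) = (O + r)/((2*O)) = (O + r)*(1/(2*O)) = (O + r)/(2*O))
M(W, -60)/4802 - 939/515 = ((1/2)*(-60 + 38)/(-60))/4802 - 939/515 = ((1/2)*(-1/60)*(-22))*(1/4802) - 939*1/515 = (11/60)*(1/4802) - 939/515 = 11/288120 - 939/515 = -54107803/29676360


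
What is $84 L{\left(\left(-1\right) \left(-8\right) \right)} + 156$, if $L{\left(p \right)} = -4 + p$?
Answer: $492$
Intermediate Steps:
$84 L{\left(\left(-1\right) \left(-8\right) \right)} + 156 = 84 \left(-4 - -8\right) + 156 = 84 \left(-4 + 8\right) + 156 = 84 \cdot 4 + 156 = 336 + 156 = 492$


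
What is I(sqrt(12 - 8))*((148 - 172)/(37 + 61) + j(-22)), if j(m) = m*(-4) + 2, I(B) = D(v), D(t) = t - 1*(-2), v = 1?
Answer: 13194/49 ≈ 269.27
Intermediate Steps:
D(t) = 2 + t (D(t) = t + 2 = 2 + t)
I(B) = 3 (I(B) = 2 + 1 = 3)
j(m) = 2 - 4*m (j(m) = -4*m + 2 = 2 - 4*m)
I(sqrt(12 - 8))*((148 - 172)/(37 + 61) + j(-22)) = 3*((148 - 172)/(37 + 61) + (2 - 4*(-22))) = 3*(-24/98 + (2 + 88)) = 3*(-24*1/98 + 90) = 3*(-12/49 + 90) = 3*(4398/49) = 13194/49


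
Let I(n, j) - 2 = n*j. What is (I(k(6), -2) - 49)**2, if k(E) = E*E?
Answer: 14161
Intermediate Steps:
k(E) = E**2
I(n, j) = 2 + j*n (I(n, j) = 2 + n*j = 2 + j*n)
(I(k(6), -2) - 49)**2 = ((2 - 2*6**2) - 49)**2 = ((2 - 2*36) - 49)**2 = ((2 - 72) - 49)**2 = (-70 - 49)**2 = (-119)**2 = 14161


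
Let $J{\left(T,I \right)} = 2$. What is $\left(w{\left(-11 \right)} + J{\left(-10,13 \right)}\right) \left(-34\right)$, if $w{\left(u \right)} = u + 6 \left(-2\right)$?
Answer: $714$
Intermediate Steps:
$w{\left(u \right)} = -12 + u$ ($w{\left(u \right)} = u - 12 = -12 + u$)
$\left(w{\left(-11 \right)} + J{\left(-10,13 \right)}\right) \left(-34\right) = \left(\left(-12 - 11\right) + 2\right) \left(-34\right) = \left(-23 + 2\right) \left(-34\right) = \left(-21\right) \left(-34\right) = 714$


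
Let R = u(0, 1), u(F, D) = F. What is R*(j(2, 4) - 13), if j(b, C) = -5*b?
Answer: 0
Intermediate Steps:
R = 0
R*(j(2, 4) - 13) = 0*(-5*2 - 13) = 0*(-10 - 13) = 0*(-23) = 0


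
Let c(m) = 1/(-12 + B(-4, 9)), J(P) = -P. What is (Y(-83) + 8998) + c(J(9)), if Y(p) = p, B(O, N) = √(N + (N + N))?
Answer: 347681/39 - √3/39 ≈ 8914.9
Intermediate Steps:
B(O, N) = √3*√N (B(O, N) = √(N + 2*N) = √(3*N) = √3*√N)
c(m) = 1/(-12 + 3*√3) (c(m) = 1/(-12 + √3*√9) = 1/(-12 + √3*3) = 1/(-12 + 3*√3))
(Y(-83) + 8998) + c(J(9)) = (-83 + 8998) + (-4/39 - √3/39) = 8915 + (-4/39 - √3/39) = 347681/39 - √3/39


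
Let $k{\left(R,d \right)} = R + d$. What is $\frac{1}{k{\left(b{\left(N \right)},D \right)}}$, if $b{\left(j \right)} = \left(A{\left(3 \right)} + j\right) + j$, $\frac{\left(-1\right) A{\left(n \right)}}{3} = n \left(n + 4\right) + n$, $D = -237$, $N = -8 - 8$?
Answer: $- \frac{1}{341} \approx -0.0029326$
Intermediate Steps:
$N = -16$ ($N = -8 - 8 = -16$)
$A{\left(n \right)} = - 3 n - 3 n \left(4 + n\right)$ ($A{\left(n \right)} = - 3 \left(n \left(n + 4\right) + n\right) = - 3 \left(n \left(4 + n\right) + n\right) = - 3 \left(n + n \left(4 + n\right)\right) = - 3 n - 3 n \left(4 + n\right)$)
$b{\left(j \right)} = -72 + 2 j$ ($b{\left(j \right)} = \left(\left(-3\right) 3 \left(5 + 3\right) + j\right) + j = \left(\left(-3\right) 3 \cdot 8 + j\right) + j = \left(-72 + j\right) + j = -72 + 2 j$)
$\frac{1}{k{\left(b{\left(N \right)},D \right)}} = \frac{1}{\left(-72 + 2 \left(-16\right)\right) - 237} = \frac{1}{\left(-72 - 32\right) - 237} = \frac{1}{-104 - 237} = \frac{1}{-341} = - \frac{1}{341}$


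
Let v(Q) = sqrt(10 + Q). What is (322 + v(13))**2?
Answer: (322 + sqrt(23))**2 ≈ 1.0680e+5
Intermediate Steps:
(322 + v(13))**2 = (322 + sqrt(10 + 13))**2 = (322 + sqrt(23))**2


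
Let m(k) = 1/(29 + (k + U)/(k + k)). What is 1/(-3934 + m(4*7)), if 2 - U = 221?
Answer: -1433/5637366 ≈ -0.00025420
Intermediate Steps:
U = -219 (U = 2 - 1*221 = 2 - 221 = -219)
m(k) = 1/(29 + (-219 + k)/(2*k)) (m(k) = 1/(29 + (k - 219)/(k + k)) = 1/(29 + (-219 + k)/((2*k))) = 1/(29 + (-219 + k)*(1/(2*k))) = 1/(29 + (-219 + k)/(2*k)))
1/(-3934 + m(4*7)) = 1/(-3934 + 2*(4*7)/(-219 + 59*(4*7))) = 1/(-3934 + 2*28/(-219 + 59*28)) = 1/(-3934 + 2*28/(-219 + 1652)) = 1/(-3934 + 2*28/1433) = 1/(-3934 + 2*28*(1/1433)) = 1/(-3934 + 56/1433) = 1/(-5637366/1433) = -1433/5637366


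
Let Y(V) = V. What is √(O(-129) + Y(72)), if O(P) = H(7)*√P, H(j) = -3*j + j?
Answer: √(72 - 14*I*√129) ≈ 11.103 - 7.1607*I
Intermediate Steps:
H(j) = -2*j
O(P) = -14*√P (O(P) = (-2*7)*√P = -14*√P)
√(O(-129) + Y(72)) = √(-14*I*√129 + 72) = √(72 - 14*I*√129)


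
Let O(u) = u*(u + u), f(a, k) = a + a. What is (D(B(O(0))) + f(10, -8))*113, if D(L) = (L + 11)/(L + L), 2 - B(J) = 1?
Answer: 2938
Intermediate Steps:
f(a, k) = 2*a
O(u) = 2*u**2 (O(u) = u*(2*u) = 2*u**2)
B(J) = 1 (B(J) = 2 - 1*1 = 2 - 1 = 1)
D(L) = (11 + L)/(2*L) (D(L) = (11 + L)/((2*L)) = (11 + L)*(1/(2*L)) = (11 + L)/(2*L))
(D(B(O(0))) + f(10, -8))*113 = ((1/2)*(11 + 1)/1 + 2*10)*113 = ((1/2)*1*12 + 20)*113 = (6 + 20)*113 = 26*113 = 2938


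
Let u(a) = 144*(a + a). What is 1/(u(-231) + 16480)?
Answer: -1/50048 ≈ -1.9981e-5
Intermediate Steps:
u(a) = 288*a (u(a) = 144*(2*a) = 288*a)
1/(u(-231) + 16480) = 1/(288*(-231) + 16480) = 1/(-66528 + 16480) = 1/(-50048) = -1/50048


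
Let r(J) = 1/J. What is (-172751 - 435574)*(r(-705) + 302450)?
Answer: -8647431083195/47 ≈ -1.8399e+11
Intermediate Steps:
(-172751 - 435574)*(r(-705) + 302450) = (-172751 - 435574)*(1/(-705) + 302450) = -608325*(-1/705 + 302450) = -608325*213227249/705 = -8647431083195/47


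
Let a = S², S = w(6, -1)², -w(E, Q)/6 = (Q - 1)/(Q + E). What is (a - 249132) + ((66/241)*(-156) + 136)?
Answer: -37506460124/150625 ≈ -2.4901e+5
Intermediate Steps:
w(E, Q) = -6*(-1 + Q)/(E + Q) (w(E, Q) = -6*(Q - 1)/(Q + E) = -6*(-1 + Q)/(E + Q))
S = 144/25 (S = (6*(1 - 1*(-1))/(6 - 1))² = (6*(1 + 1)/5)² = (6*(⅕)*2)² = (12/5)² = 144/25 ≈ 5.7600)
a = 20736/625 (a = (144/25)² = 20736/625 ≈ 33.178)
(a - 249132) + ((66/241)*(-156) + 136) = (20736/625 - 249132) + ((66/241)*(-156) + 136) = -155686764/625 + ((66*(1/241))*(-156) + 136) = -155686764/625 + ((66/241)*(-156) + 136) = -155686764/625 + (-10296/241 + 136) = -155686764/625 + 22480/241 = -37506460124/150625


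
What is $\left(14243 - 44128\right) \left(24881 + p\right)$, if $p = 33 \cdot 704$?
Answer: $-1437857005$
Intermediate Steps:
$p = 23232$
$\left(14243 - 44128\right) \left(24881 + p\right) = \left(14243 - 44128\right) \left(24881 + 23232\right) = \left(-29885\right) 48113 = -1437857005$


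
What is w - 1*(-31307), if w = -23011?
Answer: 8296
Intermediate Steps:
w - 1*(-31307) = -23011 - 1*(-31307) = -23011 + 31307 = 8296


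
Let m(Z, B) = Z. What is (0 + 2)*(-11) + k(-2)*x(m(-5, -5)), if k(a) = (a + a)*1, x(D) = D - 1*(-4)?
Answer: -18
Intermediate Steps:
x(D) = 4 + D (x(D) = D + 4 = 4 + D)
k(a) = 2*a (k(a) = (2*a)*1 = 2*a)
(0 + 2)*(-11) + k(-2)*x(m(-5, -5)) = (0 + 2)*(-11) + (2*(-2))*(4 - 5) = 2*(-11) - 4*(-1) = -22 + 4 = -18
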